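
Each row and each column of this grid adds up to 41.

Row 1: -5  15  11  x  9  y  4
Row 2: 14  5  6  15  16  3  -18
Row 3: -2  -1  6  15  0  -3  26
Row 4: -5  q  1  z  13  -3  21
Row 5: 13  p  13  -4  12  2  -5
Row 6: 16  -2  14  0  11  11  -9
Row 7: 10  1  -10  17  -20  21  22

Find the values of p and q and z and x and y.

Column 6 has 3 − 3 − 3 + 2 + 11 + 21 = 31; the blank must be 41 − 31 = 10.
Row 1 has -5 + 15 + 11 + 9 + 10 + 4 = 44; the blank must be 41 − 44 = -3.
Column 4 has -3 + 15 + 15 − 4 + 0 + 17 = 40; the blank must be 41 − 40 = 1.
Row 4 has -5 + 1 + 1 + 13 − 3 + 21 = 28; the blank must be 41 − 28 = 13.
Row 5 has 13 + 13 − 4 + 12 + 2 − 5 = 31; the blank must be 41 − 31 = 10.

p = 10, q = 13, z = 1, x = -3, y = 10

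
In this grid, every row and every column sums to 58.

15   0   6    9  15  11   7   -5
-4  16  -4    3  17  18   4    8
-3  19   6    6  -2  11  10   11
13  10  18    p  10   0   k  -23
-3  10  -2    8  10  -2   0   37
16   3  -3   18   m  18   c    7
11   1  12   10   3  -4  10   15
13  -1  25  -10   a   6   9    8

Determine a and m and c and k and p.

a = 8, m = -3, c = 2, k = 16, p = 14

The known cells in row 8 total 50, leaving 58 − 50 = 8 for the blank.
The known cells in column 5 total 61, leaving 58 − 61 = -3 for the blank.
The known cells in column 4 total 44, leaving 58 − 44 = 14 for the blank.
The known cells in row 6 total 56, leaving 58 − 56 = 2 for the blank.
The known cells in row 4 total 42, leaving 58 − 42 = 16 for the blank.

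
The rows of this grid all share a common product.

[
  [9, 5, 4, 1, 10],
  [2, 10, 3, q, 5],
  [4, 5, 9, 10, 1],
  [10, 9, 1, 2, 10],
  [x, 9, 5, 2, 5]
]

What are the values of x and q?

x = 4, q = 6

Rows 3 and 4 each multiply to 1800, so every row has product 1800.
Row 5: 9×5×2×5 = 450, so the missing entry is 1800 ÷ 450 = 4.
Row 2: 2×10×3×5 = 300, so the missing entry is 1800 ÷ 300 = 6.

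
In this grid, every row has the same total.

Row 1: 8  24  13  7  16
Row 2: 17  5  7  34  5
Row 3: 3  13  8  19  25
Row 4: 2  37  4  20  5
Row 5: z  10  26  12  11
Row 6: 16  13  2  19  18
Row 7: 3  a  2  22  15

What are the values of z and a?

z = 9, a = 26

Rows 2 and 6 both add up to 68, so every row sums to 68.
Row 5: 10 + 26 + 12 + 11 = 59, so the missing entry is 68 − 59 = 9.
Row 7: 3 + 2 + 22 + 15 = 42, so the missing entry is 68 − 42 = 26.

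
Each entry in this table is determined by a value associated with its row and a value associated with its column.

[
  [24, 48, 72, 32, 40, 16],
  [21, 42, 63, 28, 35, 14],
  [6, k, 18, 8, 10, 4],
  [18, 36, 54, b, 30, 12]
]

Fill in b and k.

Each row is a constant multiple of every other row — this is a multiplication table with the headers hidden.
Row 4 is 54/72 = 3/4 times row 1, so its entry in column 4 is 32 × 3/4 = 24.
Row 3 is 18/72 = 1/4 times row 1, so its entry in column 2 is 48 × 1/4 = 12.

b = 24, k = 12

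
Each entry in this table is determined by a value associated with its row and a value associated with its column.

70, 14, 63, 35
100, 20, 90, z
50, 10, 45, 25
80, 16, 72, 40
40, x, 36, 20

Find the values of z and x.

Each row is a constant multiple of every other row — this is a multiplication table with the headers hidden.
Row 2 is 100/70 = 10/7 times row 1, so its entry in column 4 is 35 × 10/7 = 50.
Row 5 is 40/70 = 4/7 times row 1, so its entry in column 2 is 14 × 4/7 = 8.

z = 50, x = 8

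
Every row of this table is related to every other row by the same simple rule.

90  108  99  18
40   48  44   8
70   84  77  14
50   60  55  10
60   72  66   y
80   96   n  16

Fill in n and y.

Each row is a constant multiple of every other row — this is a multiplication table with the headers hidden.
Row 6 is 96/108 = 8/9 times row 1, so its entry in column 3 is 99 × 8/9 = 88.
Row 5 is 72/108 = 2/3 times row 1, so its entry in column 4 is 18 × 2/3 = 12.

n = 88, y = 12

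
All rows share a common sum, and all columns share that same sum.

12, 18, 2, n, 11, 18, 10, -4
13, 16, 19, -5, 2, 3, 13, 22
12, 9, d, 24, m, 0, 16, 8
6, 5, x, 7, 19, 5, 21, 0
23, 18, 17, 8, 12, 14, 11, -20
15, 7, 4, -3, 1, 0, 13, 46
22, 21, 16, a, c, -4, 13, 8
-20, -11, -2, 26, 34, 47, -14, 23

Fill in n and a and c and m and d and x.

Rows 2 and 5 both sum to 83, so that's the common total.
Row 1: 12 + 18 + 2 + 11 + 18 + 10 − 4 = 67, so its missing entry is 83 − 67 = 16.
Row 4: 6 + 5 + 7 + 19 + 5 + 21 + 0 = 63, so its missing entry is 83 − 63 = 20.
Column 3: 2 + 19 + 20 + 17 + 4 + 16 − 2 = 76, so its missing entry is 83 − 76 = 7.
Row 3: 12 + 9 + 7 + 24 + 0 + 16 + 8 = 76, so its missing entry is 83 − 76 = 7.
Column 5: 11 + 2 + 7 + 19 + 12 + 1 + 34 = 86, so its missing entry is 83 − 86 = -3.
Row 7: 22 + 21 + 16 − 3 − 4 + 13 + 8 = 73, so its missing entry is 83 − 73 = 10.

n = 16, a = 10, c = -3, m = 7, d = 7, x = 20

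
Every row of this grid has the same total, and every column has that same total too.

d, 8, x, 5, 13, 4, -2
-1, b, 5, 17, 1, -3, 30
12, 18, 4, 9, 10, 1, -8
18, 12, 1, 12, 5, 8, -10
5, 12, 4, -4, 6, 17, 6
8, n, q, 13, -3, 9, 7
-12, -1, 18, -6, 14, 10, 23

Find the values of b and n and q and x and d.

b = -3, n = 0, q = 12, x = 2, d = 16

Rows 3 and 4 both sum to 46, so that's the common total.
Column 1: -1 + 12 + 18 + 5 + 8 − 12 = 30, so its missing entry is 46 − 30 = 16.
Row 2: -1 + 5 + 17 + 1 − 3 + 30 = 49, so its missing entry is 46 − 49 = -3.
Column 2: 8 − 3 + 18 + 12 + 12 − 1 = 46, so its missing entry is 46 − 46 = 0.
Row 1: 16 + 8 + 5 + 13 + 4 − 2 = 44, so its missing entry is 46 − 44 = 2.
Row 6: 8 + 0 + 13 − 3 + 9 + 7 = 34, so its missing entry is 46 − 34 = 12.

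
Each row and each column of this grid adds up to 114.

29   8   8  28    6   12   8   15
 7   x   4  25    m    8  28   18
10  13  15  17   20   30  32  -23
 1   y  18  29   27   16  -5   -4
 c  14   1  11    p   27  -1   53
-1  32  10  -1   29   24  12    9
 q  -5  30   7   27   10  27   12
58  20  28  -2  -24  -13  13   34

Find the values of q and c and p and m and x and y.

Row 4: 1 + 18 + 29 + 27 + 16 − 5 − 4 = 82, so its missing entry is 114 − 82 = 32.
Column 2: 8 + 13 + 32 + 14 + 32 − 5 + 20 = 114, so its missing entry is 114 − 114 = 0.
Row 2: 7 + 0 + 4 + 25 + 8 + 28 + 18 = 90, so its missing entry is 114 − 90 = 24.
Column 5: 6 + 24 + 20 + 27 + 29 + 27 − 24 = 109, so its missing entry is 114 − 109 = 5.
Row 5: 14 + 1 + 11 + 5 + 27 − 1 + 53 = 110, so its missing entry is 114 − 110 = 4.
Row 7: -5 + 30 + 7 + 27 + 10 + 27 + 12 = 108, so its missing entry is 114 − 108 = 6.

q = 6, c = 4, p = 5, m = 24, x = 0, y = 32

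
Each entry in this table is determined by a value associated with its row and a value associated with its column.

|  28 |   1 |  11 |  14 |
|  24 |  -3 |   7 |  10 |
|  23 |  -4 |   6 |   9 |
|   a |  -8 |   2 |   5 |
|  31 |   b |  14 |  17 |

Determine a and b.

The difference between any two rows is the same in every column — this is an addition table with the headers hidden.
Row 4 minus row 1 is 2 − 11 = -9, so its entry in column 1 is 28 + (-9) = 19.
Row 5 minus row 1 is 14 − 11 = 3, so its entry in column 2 is 1 + 3 = 4.

a = 19, b = 4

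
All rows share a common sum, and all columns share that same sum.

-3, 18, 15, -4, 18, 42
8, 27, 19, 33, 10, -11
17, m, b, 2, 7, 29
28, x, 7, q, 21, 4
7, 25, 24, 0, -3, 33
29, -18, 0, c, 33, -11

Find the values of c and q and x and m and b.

Rows 1 and 2 both sum to 86, so that's the common total.
The known cells in column 3 total 65, leaving 86 − 65 = 21 for the blank.
The known cells in row 3 total 76, leaving 86 − 76 = 10 for the blank.
The known cells in column 2 total 62, leaving 86 − 62 = 24 for the blank.
The known cells in row 4 total 84, leaving 86 − 84 = 2 for the blank.
The known cells in row 6 total 33, leaving 86 − 33 = 53 for the blank.

c = 53, q = 2, x = 24, m = 10, b = 21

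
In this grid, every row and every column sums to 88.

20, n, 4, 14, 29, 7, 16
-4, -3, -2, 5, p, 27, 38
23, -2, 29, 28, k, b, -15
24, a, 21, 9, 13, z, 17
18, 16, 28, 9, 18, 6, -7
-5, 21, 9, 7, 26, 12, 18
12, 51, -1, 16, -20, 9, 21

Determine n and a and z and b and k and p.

n = -2, a = 7, z = -3, b = 30, k = -5, p = 27

Row 1 has 20 + 4 + 14 + 29 + 7 + 16 = 90; the blank must be 88 − 90 = -2.
Column 2 has -2 − 3 − 2 + 16 + 21 + 51 = 81; the blank must be 88 − 81 = 7.
Row 2 has -4 − 3 − 2 + 5 + 27 + 38 = 61; the blank must be 88 − 61 = 27.
Column 5 has 29 + 27 + 13 + 18 + 26 − 20 = 93; the blank must be 88 − 93 = -5.
Row 3 has 23 − 2 + 29 + 28 − 5 − 15 = 58; the blank must be 88 − 58 = 30.
Row 4 has 24 + 7 + 21 + 9 + 13 + 17 = 91; the blank must be 88 − 91 = -3.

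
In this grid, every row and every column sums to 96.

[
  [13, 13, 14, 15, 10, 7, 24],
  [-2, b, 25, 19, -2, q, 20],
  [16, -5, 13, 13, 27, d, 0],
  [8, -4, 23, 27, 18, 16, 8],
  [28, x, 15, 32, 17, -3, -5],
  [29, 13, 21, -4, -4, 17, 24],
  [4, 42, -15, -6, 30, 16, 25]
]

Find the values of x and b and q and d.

x = 12, b = 25, q = 11, d = 32

Row 3 has 16 − 5 + 13 + 13 + 27 + 0 = 64; the blank must be 96 − 64 = 32.
Row 5 has 28 + 15 + 32 + 17 − 3 − 5 = 84; the blank must be 96 − 84 = 12.
Column 2 has 13 − 5 − 4 + 12 + 13 + 42 = 71; the blank must be 96 − 71 = 25.
Row 2 has -2 + 25 + 25 + 19 − 2 + 20 = 85; the blank must be 96 − 85 = 11.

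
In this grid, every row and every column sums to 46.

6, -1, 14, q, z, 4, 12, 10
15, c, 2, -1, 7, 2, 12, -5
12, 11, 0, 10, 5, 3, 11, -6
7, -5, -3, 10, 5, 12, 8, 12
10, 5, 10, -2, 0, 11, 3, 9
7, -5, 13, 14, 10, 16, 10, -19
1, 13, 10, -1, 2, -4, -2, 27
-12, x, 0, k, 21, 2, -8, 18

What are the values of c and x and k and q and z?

c = 14, x = 14, k = 11, q = 5, z = -4

The known cells in column 5 total 50, leaving 46 − 50 = -4 for the blank.
The known cells in row 2 total 32, leaving 46 − 32 = 14 for the blank.
The known cells in column 2 total 32, leaving 46 − 32 = 14 for the blank.
The known cells in row 1 total 41, leaving 46 − 41 = 5 for the blank.
The known cells in row 8 total 35, leaving 46 − 35 = 11 for the blank.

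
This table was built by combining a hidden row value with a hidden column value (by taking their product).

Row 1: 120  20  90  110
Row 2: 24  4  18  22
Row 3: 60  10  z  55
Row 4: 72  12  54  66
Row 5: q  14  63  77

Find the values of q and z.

q = 84, z = 45

Each row is a constant multiple of every other row — this is a multiplication table with the headers hidden.
Row 5 is 14/20 = 7/10 times row 1, so its entry in column 1 is 120 × 7/10 = 84.
Row 3 is 10/20 = 1/2 times row 1, so its entry in column 3 is 90 × 1/2 = 45.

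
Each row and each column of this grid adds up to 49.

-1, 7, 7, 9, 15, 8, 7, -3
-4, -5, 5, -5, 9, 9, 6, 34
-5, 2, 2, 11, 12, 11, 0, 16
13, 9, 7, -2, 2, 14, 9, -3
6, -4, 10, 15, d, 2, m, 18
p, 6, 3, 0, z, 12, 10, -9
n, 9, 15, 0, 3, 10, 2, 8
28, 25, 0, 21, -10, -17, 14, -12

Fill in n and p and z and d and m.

n = 2, p = 10, z = 17, d = 1, m = 1

The known cells in column 7 total 48, leaving 49 − 48 = 1 for the blank.
The known cells in row 5 total 48, leaving 49 − 48 = 1 for the blank.
The known cells in column 5 total 32, leaving 49 − 32 = 17 for the blank.
The known cells in row 6 total 39, leaving 49 − 39 = 10 for the blank.
The known cells in row 7 total 47, leaving 49 − 47 = 2 for the blank.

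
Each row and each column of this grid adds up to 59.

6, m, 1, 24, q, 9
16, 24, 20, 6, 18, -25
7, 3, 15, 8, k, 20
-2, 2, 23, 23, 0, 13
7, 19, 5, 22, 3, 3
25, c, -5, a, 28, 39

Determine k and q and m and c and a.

k = 6, q = 4, m = 15, c = -4, a = -24

Row 3 has 7 + 3 + 15 + 8 + 20 = 53; the blank must be 59 − 53 = 6.
Column 5 has 18 + 6 + 0 + 3 + 28 = 55; the blank must be 59 − 55 = 4.
Row 1 has 6 + 1 + 24 + 4 + 9 = 44; the blank must be 59 − 44 = 15.
Column 2 has 15 + 24 + 3 + 2 + 19 = 63; the blank must be 59 − 63 = -4.
Row 6 has 25 − 4 − 5 + 28 + 39 = 83; the blank must be 59 − 83 = -24.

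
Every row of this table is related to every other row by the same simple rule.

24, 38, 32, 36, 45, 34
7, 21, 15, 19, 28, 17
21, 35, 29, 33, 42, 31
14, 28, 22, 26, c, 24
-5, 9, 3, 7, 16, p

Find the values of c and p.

c = 35, p = 5

The difference between any two rows is the same in every column — this is an addition table with the headers hidden.
Row 4 minus row 1 is 26 − 36 = -10, so its entry in column 5 is 45 + (-10) = 35.
Row 5 minus row 1 is 7 − 36 = -29, so its entry in column 6 is 34 + (-29) = 5.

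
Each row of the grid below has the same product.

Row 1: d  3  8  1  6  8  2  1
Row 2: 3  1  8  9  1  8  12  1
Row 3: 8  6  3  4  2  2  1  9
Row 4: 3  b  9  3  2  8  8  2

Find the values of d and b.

Rows 2 and 3 each multiply to 20736, so every row has product 20736.
Row 1: 3×8×1×6×8×2×1 = 2304, so the missing entry is 20736 ÷ 2304 = 9.
Row 4: 3×9×3×2×8×8×2 = 20736, so the missing entry is 20736 ÷ 20736 = 1.

d = 9, b = 1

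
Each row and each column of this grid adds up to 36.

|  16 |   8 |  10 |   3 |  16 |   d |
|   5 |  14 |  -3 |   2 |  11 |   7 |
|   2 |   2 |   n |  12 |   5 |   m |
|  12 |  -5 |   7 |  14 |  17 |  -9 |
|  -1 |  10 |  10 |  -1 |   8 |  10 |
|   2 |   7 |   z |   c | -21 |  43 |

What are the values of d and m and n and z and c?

Row 1: 16 + 8 + 10 + 3 + 16 = 53, so its missing entry is 36 − 53 = -17.
Column 4: 3 + 2 + 12 + 14 − 1 = 30, so its missing entry is 36 − 30 = 6.
Column 6: -17 + 7 − 9 + 10 + 43 = 34, so its missing entry is 36 − 34 = 2.
Row 3: 2 + 2 + 12 + 5 + 2 = 23, so its missing entry is 36 − 23 = 13.
Row 6: 2 + 7 + 6 − 21 + 43 = 37, so its missing entry is 36 − 37 = -1.

d = -17, m = 2, n = 13, z = -1, c = 6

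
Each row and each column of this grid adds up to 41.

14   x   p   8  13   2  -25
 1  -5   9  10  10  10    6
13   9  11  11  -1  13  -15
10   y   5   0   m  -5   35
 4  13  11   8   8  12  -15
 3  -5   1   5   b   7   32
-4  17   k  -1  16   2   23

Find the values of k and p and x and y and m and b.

k = -12, p = 16, x = 13, y = -1, m = -3, b = -2

Row 7: -4 + 17 − 1 + 16 + 2 + 23 = 53, so its missing entry is 41 − 53 = -12.
Row 6: 3 − 5 + 1 + 5 + 7 + 32 = 43, so its missing entry is 41 − 43 = -2.
Column 5: 13 + 10 − 1 + 8 − 2 + 16 = 44, so its missing entry is 41 − 44 = -3.
Row 4: 10 + 5 + 0 − 3 − 5 + 35 = 42, so its missing entry is 41 − 42 = -1.
Column 2: -5 + 9 − 1 + 13 − 5 + 17 = 28, so its missing entry is 41 − 28 = 13.
Row 1: 14 + 13 + 8 + 13 + 2 − 25 = 25, so its missing entry is 41 − 25 = 16.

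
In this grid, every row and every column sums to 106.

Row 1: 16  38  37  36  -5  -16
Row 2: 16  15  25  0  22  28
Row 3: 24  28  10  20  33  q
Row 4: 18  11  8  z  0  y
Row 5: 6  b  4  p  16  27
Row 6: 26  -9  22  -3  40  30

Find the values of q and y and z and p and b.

Row 3 has 24 + 28 + 10 + 20 + 33 = 115; the blank must be 106 − 115 = -9.
Column 2 has 38 + 15 + 28 + 11 − 9 = 83; the blank must be 106 − 83 = 23.
Row 5 has 6 + 23 + 4 + 16 + 27 = 76; the blank must be 106 − 76 = 30.
Column 4 has 36 + 0 + 20 + 30 − 3 = 83; the blank must be 106 − 83 = 23.
Row 4 has 18 + 11 + 8 + 23 + 0 = 60; the blank must be 106 − 60 = 46.

q = -9, y = 46, z = 23, p = 30, b = 23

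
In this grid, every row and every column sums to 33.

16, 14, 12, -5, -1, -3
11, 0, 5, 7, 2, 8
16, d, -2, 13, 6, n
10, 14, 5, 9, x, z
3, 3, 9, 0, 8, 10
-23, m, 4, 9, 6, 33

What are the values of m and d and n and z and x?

m = 4, d = -2, n = 2, z = -17, x = 12

Column 5: -1 + 2 + 6 + 8 + 6 = 21, so its missing entry is 33 − 21 = 12.
Row 6: -23 + 4 + 9 + 6 + 33 = 29, so its missing entry is 33 − 29 = 4.
Column 2: 14 + 0 + 14 + 3 + 4 = 35, so its missing entry is 33 − 35 = -2.
Row 3: 16 − 2 − 2 + 13 + 6 = 31, so its missing entry is 33 − 31 = 2.
Row 4: 10 + 14 + 5 + 9 + 12 = 50, so its missing entry is 33 − 50 = -17.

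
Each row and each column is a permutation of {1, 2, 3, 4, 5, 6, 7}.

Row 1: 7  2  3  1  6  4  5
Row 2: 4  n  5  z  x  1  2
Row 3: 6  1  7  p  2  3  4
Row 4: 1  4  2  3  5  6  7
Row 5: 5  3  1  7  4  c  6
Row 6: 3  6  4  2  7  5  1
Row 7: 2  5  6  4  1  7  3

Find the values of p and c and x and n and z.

p = 5, c = 2, x = 3, n = 7, z = 6

For row 2, column 2: column 2 already has {1, 2, 3, 4, 5, 6}; that leaves 7.
Cell (2,5): column 5 already has {1, 2, 4, 5, 6, 7} → 3.
Cell (3,4): row 3 already has {1, 2, 3, 4, 6, 7} → 5.
For row 5, column 6: row 5 already has {1, 3, 4, 5, 6, 7}; that leaves 2.
For row 2, column 4: row 2 already has {1, 2, 3, 4, 5, 7}; that leaves 6.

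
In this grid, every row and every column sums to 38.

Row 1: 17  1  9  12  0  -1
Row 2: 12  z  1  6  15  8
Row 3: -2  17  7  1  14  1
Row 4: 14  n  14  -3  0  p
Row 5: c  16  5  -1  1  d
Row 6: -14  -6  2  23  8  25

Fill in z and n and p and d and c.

z = -4, n = 14, p = -1, d = 6, c = 11

The known cells in column 1 total 27, leaving 38 − 27 = 11 for the blank.
The known cells in row 2 total 42, leaving 38 − 42 = -4 for the blank.
The known cells in column 2 total 24, leaving 38 − 24 = 14 for the blank.
The known cells in row 5 total 32, leaving 38 − 32 = 6 for the blank.
The known cells in row 4 total 39, leaving 38 − 39 = -1 for the blank.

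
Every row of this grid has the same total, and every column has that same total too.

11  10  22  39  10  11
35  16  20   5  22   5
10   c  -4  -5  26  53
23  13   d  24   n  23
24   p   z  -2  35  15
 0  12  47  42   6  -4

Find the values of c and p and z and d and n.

c = 23, p = 29, z = 2, d = 16, n = 4

Rows 1 and 2 both sum to 103, so that's the common total.
Column 5: 10 + 22 + 26 + 35 + 6 = 99, so its missing entry is 103 − 99 = 4.
Row 3: 10 − 4 − 5 + 26 + 53 = 80, so its missing entry is 103 − 80 = 23.
Row 4: 23 + 13 + 24 + 4 + 23 = 87, so its missing entry is 103 − 87 = 16.
Column 3: 22 + 20 − 4 + 16 + 47 = 101, so its missing entry is 103 − 101 = 2.
Row 5: 24 + 2 − 2 + 35 + 15 = 74, so its missing entry is 103 − 74 = 29.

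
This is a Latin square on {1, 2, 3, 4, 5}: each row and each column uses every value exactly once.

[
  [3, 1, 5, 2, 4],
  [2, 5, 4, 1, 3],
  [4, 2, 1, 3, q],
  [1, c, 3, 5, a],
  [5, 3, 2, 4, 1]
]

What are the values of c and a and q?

c = 4, a = 2, q = 5

Cell (4,2): column 2 already has {1, 2, 3, 5} → 4.
Cell (3,5): row 3 already has {1, 2, 3, 4} → 5.
Cell (4,5): row 4 already has {1, 3, 4, 5} → 2.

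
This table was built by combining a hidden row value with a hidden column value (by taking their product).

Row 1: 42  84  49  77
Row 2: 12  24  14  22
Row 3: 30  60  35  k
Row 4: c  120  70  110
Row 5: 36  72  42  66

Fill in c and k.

Each row is a constant multiple of every other row — this is a multiplication table with the headers hidden.
Row 4 is 120/84 = 10/7 times row 1, so its entry in column 1 is 42 × 10/7 = 60.
Row 3 is 60/84 = 5/7 times row 1, so its entry in column 4 is 77 × 5/7 = 55.

c = 60, k = 55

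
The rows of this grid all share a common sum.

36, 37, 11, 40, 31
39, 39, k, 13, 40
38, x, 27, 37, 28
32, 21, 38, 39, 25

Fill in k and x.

Row 1 sums to 155 and so does row 4; that's the common total.
In row 2 the known cells total 131, leaving 155 − 131 = 24.
In row 3 the known cells total 130, leaving 155 − 130 = 25.

k = 24, x = 25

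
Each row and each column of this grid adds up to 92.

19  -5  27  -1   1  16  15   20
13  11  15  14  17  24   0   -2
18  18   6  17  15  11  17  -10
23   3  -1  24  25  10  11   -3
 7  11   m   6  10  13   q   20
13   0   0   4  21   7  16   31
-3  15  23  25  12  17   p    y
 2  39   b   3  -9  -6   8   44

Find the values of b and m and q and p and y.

Column 8: 20 − 2 − 10 − 3 + 20 + 31 + 44 = 100, so its missing entry is 92 − 100 = -8.
Row 8: 2 + 39 + 3 − 9 − 6 + 8 + 44 = 81, so its missing entry is 92 − 81 = 11.
Column 3: 27 + 15 + 6 − 1 + 0 + 23 + 11 = 81, so its missing entry is 92 − 81 = 11.
Row 5: 7 + 11 + 11 + 6 + 10 + 13 + 20 = 78, so its missing entry is 92 − 78 = 14.
Row 7: -3 + 15 + 23 + 25 + 12 + 17 − 8 = 81, so its missing entry is 92 − 81 = 11.

b = 11, m = 11, q = 14, p = 11, y = -8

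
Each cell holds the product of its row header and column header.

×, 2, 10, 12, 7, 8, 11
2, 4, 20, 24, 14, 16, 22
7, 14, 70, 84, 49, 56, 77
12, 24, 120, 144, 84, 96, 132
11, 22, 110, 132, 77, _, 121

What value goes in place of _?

88

11 × 8 = 88.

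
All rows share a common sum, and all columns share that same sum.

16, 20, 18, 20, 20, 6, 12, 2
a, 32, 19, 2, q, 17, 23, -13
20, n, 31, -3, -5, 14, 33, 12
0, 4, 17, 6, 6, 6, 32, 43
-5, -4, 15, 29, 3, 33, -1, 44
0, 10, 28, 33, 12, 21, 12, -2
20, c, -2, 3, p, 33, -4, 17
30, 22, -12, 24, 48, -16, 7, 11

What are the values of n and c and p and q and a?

n = 12, c = 18, p = 29, q = 1, a = 33

Rows 1 and 4 both sum to 114, so that's the common total.
Row 3: 20 + 31 − 3 − 5 + 14 + 33 + 12 = 102, so its missing entry is 114 − 102 = 12.
Column 2: 20 + 32 + 12 + 4 − 4 + 10 + 22 = 96, so its missing entry is 114 − 96 = 18.
Row 7: 20 + 18 − 2 + 3 + 33 − 4 + 17 = 85, so its missing entry is 114 − 85 = 29.
Column 5: 20 − 5 + 6 + 3 + 12 + 29 + 48 = 113, so its missing entry is 114 − 113 = 1.
Row 2: 32 + 19 + 2 + 1 + 17 + 23 − 13 = 81, so its missing entry is 114 − 81 = 33.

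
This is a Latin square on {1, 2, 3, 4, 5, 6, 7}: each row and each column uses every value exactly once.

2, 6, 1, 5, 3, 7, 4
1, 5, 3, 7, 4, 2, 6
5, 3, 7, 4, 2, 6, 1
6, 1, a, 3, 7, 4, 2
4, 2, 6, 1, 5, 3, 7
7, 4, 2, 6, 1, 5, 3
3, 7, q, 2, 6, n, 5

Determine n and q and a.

n = 1, q = 4, a = 5

At (row 4, col 3): row 4 already has {1, 2, 3, 4, 6, 7}, so the value is 5.
At (row 7, col 3): column 3 already has {1, 2, 3, 5, 6, 7}, so the value is 4.
Cell (7,6): row 7 already has {2, 3, 4, 5, 6, 7} → 1.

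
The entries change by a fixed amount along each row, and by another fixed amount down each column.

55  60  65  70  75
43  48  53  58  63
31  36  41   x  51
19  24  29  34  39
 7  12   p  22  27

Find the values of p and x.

Along each row the entries change by 5 per step; down each column they change by -12.
Row 5: from 7 at column 1, stepping by 5 to column 3 gives 17.
Row 3: from 31 at column 1, stepping by 5 to column 4 gives 46.

p = 17, x = 46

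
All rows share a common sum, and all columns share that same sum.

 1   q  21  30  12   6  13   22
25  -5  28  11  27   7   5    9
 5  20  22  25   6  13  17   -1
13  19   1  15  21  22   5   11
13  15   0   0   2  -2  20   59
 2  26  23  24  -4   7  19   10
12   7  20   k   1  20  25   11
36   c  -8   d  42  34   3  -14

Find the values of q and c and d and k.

Rows 2 and 3 both sum to 107, so that's the common total.
Row 1: 1 + 21 + 30 + 12 + 6 + 13 + 22 = 105, so its missing entry is 107 − 105 = 2.
Row 7: 12 + 7 + 20 + 1 + 20 + 25 + 11 = 96, so its missing entry is 107 − 96 = 11.
Column 2: 2 − 5 + 20 + 19 + 15 + 26 + 7 = 84, so its missing entry is 107 − 84 = 23.
Row 8: 36 + 23 − 8 + 42 + 34 + 3 − 14 = 116, so its missing entry is 107 − 116 = -9.

q = 2, c = 23, d = -9, k = 11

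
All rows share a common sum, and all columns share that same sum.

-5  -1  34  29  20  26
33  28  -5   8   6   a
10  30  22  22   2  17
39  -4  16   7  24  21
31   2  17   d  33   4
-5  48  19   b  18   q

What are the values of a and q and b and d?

a = 33, q = 2, b = 21, d = 16

Rows 1 and 3 both sum to 103, so that's the common total.
Row 5: 31 + 2 + 17 + 33 + 4 = 87, so its missing entry is 103 − 87 = 16.
Column 4: 29 + 8 + 22 + 7 + 16 = 82, so its missing entry is 103 − 82 = 21.
Row 6: -5 + 48 + 19 + 21 + 18 = 101, so its missing entry is 103 − 101 = 2.
Row 2: 33 + 28 − 5 + 8 + 6 = 70, so its missing entry is 103 − 70 = 33.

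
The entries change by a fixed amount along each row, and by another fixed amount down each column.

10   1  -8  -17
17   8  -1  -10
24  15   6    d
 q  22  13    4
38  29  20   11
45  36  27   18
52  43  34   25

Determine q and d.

q = 31, d = -3

Along each row the entries change by -9 per step; down each column they change by 7.
Row 4: from 22 at column 2, stepping by -9 to column 1 gives 31.
Row 3: from 24 at column 1, stepping by -9 to column 4 gives -3.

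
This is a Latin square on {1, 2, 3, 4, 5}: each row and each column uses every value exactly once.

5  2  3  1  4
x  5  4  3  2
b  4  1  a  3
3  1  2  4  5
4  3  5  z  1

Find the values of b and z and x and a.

b = 2, z = 2, x = 1, a = 5

Cell (2,1): row 2 already has {2, 3, 4, 5} → 1.
Cell (3,1): column 1 already has {1, 3, 4, 5} → 2.
For row 3, column 4: row 3 already has {1, 2, 3, 4}; that leaves 5.
Cell (5,4): row 5 already has {1, 3, 4, 5} → 2.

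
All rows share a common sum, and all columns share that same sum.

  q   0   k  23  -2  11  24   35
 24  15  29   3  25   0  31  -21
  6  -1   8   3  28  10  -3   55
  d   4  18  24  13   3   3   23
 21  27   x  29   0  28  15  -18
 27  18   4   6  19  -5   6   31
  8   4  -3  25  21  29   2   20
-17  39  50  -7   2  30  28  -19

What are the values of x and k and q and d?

x = 4, k = -4, q = 19, d = 18

Rows 2 and 3 both sum to 106, so that's the common total.
Row 4: 4 + 18 + 24 + 13 + 3 + 3 + 23 = 88, so its missing entry is 106 − 88 = 18.
Row 5: 21 + 27 + 29 + 0 + 28 + 15 − 18 = 102, so its missing entry is 106 − 102 = 4.
Column 3: 29 + 8 + 18 + 4 + 4 − 3 + 50 = 110, so its missing entry is 106 − 110 = -4.
Row 1: 0 − 4 + 23 − 2 + 11 + 24 + 35 = 87, so its missing entry is 106 − 87 = 19.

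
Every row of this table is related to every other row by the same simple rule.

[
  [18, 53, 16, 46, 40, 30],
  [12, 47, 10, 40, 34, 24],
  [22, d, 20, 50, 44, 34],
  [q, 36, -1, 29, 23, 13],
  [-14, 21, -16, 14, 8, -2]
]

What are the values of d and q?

The difference between any two rows is the same in every column — this is an addition table with the headers hidden.
Row 3 minus row 1 is 44 − 40 = 4, so its entry in column 2 is 53 + 4 = 57.
Row 4 minus row 1 is 23 − 40 = -17, so its entry in column 1 is 18 + (-17) = 1.

d = 57, q = 1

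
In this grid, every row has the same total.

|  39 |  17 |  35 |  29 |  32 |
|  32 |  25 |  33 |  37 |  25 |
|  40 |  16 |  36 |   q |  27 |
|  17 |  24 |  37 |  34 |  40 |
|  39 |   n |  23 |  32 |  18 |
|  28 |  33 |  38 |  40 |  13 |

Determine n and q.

n = 40, q = 33

The complete rows each total 152.
Row 5 is missing 152 − 112 = 40 (since 39 + 23 + 32 + 18 = 112).
Row 3 is missing 152 − 119 = 33 (since 40 + 16 + 36 + 27 = 119).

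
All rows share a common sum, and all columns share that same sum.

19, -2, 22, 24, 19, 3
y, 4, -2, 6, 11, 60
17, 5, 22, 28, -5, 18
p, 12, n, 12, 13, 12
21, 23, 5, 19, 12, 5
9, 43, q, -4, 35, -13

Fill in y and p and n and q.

y = 6, p = 13, n = 23, q = 15

Rows 1 and 3 both sum to 85, so that's the common total.
The known cells in row 2 total 79, leaving 85 − 79 = 6 for the blank.
The known cells in row 6 total 70, leaving 85 − 70 = 15 for the blank.
The known cells in column 3 total 62, leaving 85 − 62 = 23 for the blank.
The known cells in row 4 total 72, leaving 85 − 72 = 13 for the blank.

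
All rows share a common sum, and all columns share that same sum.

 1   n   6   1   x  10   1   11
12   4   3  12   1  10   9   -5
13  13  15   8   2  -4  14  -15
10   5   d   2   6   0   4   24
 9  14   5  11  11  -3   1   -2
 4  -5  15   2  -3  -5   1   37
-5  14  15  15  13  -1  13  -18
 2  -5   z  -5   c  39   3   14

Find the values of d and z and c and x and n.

Rows 2 and 3 both sum to 46, so that's the common total.
The known cells in column 2 total 40, leaving 46 − 40 = 6 for the blank.
The known cells in row 1 total 36, leaving 46 − 36 = 10 for the blank.
The known cells in column 5 total 40, leaving 46 − 40 = 6 for the blank.
The known cells in row 8 total 54, leaving 46 − 54 = -8 for the blank.
The known cells in row 4 total 51, leaving 46 − 51 = -5 for the blank.

d = -5, z = -8, c = 6, x = 10, n = 6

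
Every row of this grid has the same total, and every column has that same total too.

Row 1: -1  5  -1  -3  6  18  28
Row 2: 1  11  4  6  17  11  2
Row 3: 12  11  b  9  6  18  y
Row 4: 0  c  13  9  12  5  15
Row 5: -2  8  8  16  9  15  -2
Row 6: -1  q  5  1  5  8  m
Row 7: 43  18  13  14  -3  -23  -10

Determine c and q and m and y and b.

c = -2, q = 1, m = 33, y = -14, b = 10

Rows 1 and 2 both sum to 52, so that's the common total.
The known cells in row 4 total 54, leaving 52 − 54 = -2 for the blank.
The known cells in column 2 total 51, leaving 52 − 51 = 1 for the blank.
The known cells in row 6 total 19, leaving 52 − 19 = 33 for the blank.
The known cells in column 7 total 66, leaving 52 − 66 = -14 for the blank.
The known cells in row 3 total 42, leaving 52 − 42 = 10 for the blank.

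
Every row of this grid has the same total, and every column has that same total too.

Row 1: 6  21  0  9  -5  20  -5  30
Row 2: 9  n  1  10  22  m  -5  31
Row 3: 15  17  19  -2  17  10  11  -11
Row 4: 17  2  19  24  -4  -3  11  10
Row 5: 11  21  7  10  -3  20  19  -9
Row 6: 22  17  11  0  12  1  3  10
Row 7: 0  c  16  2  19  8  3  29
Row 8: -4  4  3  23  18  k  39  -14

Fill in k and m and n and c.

k = 7, m = 13, n = -5, c = -1

Rows 1 and 3 both sum to 76, so that's the common total.
Row 7 has 0 + 16 + 2 + 19 + 8 + 3 + 29 = 77; the blank must be 76 − 77 = -1.
Column 2 has 21 + 17 + 2 + 21 + 17 − 1 + 4 = 81; the blank must be 76 − 81 = -5.
Row 8 has -4 + 4 + 3 + 23 + 18 + 39 − 14 = 69; the blank must be 76 − 69 = 7.
Row 2 has 9 − 5 + 1 + 10 + 22 − 5 + 31 = 63; the blank must be 76 − 63 = 13.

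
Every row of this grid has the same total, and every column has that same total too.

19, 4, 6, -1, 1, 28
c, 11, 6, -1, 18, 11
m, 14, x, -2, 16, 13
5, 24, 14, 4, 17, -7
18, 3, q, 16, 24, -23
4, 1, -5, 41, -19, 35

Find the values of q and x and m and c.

Rows 1 and 4 both sum to 57, so that's the common total.
Row 2: 11 + 6 − 1 + 18 + 11 = 45, so its missing entry is 57 − 45 = 12.
Column 1: 19 + 12 + 5 + 18 + 4 = 58, so its missing entry is 57 − 58 = -1.
Row 5: 18 + 3 + 16 + 24 − 23 = 38, so its missing entry is 57 − 38 = 19.
Row 3: -1 + 14 − 2 + 16 + 13 = 40, so its missing entry is 57 − 40 = 17.

q = 19, x = 17, m = -1, c = 12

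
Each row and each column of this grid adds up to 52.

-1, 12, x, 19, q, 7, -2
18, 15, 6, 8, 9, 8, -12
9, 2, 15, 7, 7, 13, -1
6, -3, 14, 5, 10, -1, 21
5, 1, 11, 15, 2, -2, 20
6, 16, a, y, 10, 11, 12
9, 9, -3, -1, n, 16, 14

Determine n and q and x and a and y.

n = 8, q = 6, x = 11, a = -2, y = -1

Row 7 has 9 + 9 − 3 − 1 + 16 + 14 = 44; the blank must be 52 − 44 = 8.
Column 5 has 9 + 7 + 10 + 2 + 10 + 8 = 46; the blank must be 52 − 46 = 6.
Row 1 has -1 + 12 + 19 + 6 + 7 − 2 = 41; the blank must be 52 − 41 = 11.
Column 4 has 19 + 8 + 7 + 5 + 15 − 1 = 53; the blank must be 52 − 53 = -1.
Row 6 has 6 + 16 − 1 + 10 + 11 + 12 = 54; the blank must be 52 − 54 = -2.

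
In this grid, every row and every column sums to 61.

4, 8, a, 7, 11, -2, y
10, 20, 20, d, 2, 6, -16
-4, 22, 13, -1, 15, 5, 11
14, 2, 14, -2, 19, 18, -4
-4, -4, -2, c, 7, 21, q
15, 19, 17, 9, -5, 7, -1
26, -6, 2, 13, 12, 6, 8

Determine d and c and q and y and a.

Column 3 has 20 + 13 + 14 − 2 + 17 + 2 = 64; the blank must be 61 − 64 = -3.
Row 1 has 4 + 8 − 3 + 7 + 11 − 2 = 25; the blank must be 61 − 25 = 36.
Column 7 has 36 − 16 + 11 − 4 − 1 + 8 = 34; the blank must be 61 − 34 = 27.
Row 5 has -4 − 4 − 2 + 7 + 21 + 27 = 45; the blank must be 61 − 45 = 16.
Row 2 has 10 + 20 + 20 + 2 + 6 − 16 = 42; the blank must be 61 − 42 = 19.

d = 19, c = 16, q = 27, y = 36, a = -3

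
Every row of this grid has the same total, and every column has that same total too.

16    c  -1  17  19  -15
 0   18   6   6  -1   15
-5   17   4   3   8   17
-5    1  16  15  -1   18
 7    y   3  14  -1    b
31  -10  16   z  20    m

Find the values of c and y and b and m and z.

c = 8, y = 10, b = 11, m = -2, z = -11

Rows 2 and 3 both sum to 44, so that's the common total.
Row 1: 16 − 1 + 17 + 19 − 15 = 36, so its missing entry is 44 − 36 = 8.
Column 4: 17 + 6 + 3 + 15 + 14 = 55, so its missing entry is 44 − 55 = -11.
Row 6: 31 − 10 + 16 − 11 + 20 = 46, so its missing entry is 44 − 46 = -2.
Column 6: -15 + 15 + 17 + 18 − 2 = 33, so its missing entry is 44 − 33 = 11.
Row 5: 7 + 3 + 14 − 1 + 11 = 34, so its missing entry is 44 − 34 = 10.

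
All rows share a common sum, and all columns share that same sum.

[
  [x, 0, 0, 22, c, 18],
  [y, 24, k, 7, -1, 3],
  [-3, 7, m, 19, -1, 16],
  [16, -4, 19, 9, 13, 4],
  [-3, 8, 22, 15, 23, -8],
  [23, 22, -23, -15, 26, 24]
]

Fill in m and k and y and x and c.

m = 19, k = 20, y = 4, x = 20, c = -3

Rows 4 and 5 both sum to 57, so that's the common total.
Column 5: -1 − 1 + 13 + 23 + 26 = 60, so its missing entry is 57 − 60 = -3.
Row 1: 0 + 0 + 22 − 3 + 18 = 37, so its missing entry is 57 − 37 = 20.
Row 3: -3 + 7 + 19 − 1 + 16 = 38, so its missing entry is 57 − 38 = 19.
Column 3: 0 + 19 + 19 + 22 − 23 = 37, so its missing entry is 57 − 37 = 20.
Row 2: 24 + 20 + 7 − 1 + 3 = 53, so its missing entry is 57 − 53 = 4.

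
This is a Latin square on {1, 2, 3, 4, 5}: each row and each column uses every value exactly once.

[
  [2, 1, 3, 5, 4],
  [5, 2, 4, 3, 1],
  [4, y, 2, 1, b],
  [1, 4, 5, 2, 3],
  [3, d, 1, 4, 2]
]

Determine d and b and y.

Cell (3,5): column 5 already has {1, 2, 3, 4} → 5.
At (row 5, col 2): row 5 already has {1, 2, 3, 4}, so the value is 5.
For row 3, column 2: row 3 already has {1, 2, 4, 5}; that leaves 3.

d = 5, b = 5, y = 3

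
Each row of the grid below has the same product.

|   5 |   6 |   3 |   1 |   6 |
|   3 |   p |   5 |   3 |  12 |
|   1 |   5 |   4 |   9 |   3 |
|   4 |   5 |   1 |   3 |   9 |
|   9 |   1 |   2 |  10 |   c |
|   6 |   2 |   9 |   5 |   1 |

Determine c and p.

c = 3, p = 1

Rows 3 and 6 each multiply to 540, so every row has product 540.
Row 5: 9×1×2×10 = 180, so the missing entry is 540 ÷ 180 = 3.
Row 2: 3×5×3×12 = 540, so the missing entry is 540 ÷ 540 = 1.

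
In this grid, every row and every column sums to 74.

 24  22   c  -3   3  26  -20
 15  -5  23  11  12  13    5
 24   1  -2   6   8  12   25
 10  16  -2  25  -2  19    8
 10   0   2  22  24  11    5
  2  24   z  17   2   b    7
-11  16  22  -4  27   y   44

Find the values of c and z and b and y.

Row 1: 24 + 22 − 3 + 3 + 26 − 20 = 52, so its missing entry is 74 − 52 = 22.
Row 7: -11 + 16 + 22 − 4 + 27 + 44 = 94, so its missing entry is 74 − 94 = -20.
Column 6: 26 + 13 + 12 + 19 + 11 − 20 = 61, so its missing entry is 74 − 61 = 13.
Row 6: 2 + 24 + 17 + 2 + 13 + 7 = 65, so its missing entry is 74 − 65 = 9.

c = 22, z = 9, b = 13, y = -20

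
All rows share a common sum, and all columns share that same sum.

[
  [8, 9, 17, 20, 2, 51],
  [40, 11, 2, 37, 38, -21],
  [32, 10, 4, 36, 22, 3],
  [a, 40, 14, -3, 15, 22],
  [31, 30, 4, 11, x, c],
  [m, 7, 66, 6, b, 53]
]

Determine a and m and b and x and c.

a = 19, m = -23, b = -2, x = 32, c = -1

Rows 1 and 2 both sum to 107, so that's the common total.
Row 4: 40 + 14 − 3 + 15 + 22 = 88, so its missing entry is 107 − 88 = 19.
Column 6: 51 − 21 + 3 + 22 + 53 = 108, so its missing entry is 107 − 108 = -1.
Row 5: 31 + 30 + 4 + 11 − 1 = 75, so its missing entry is 107 − 75 = 32.
Column 5: 2 + 38 + 22 + 15 + 32 = 109, so its missing entry is 107 − 109 = -2.
Row 6: 7 + 66 + 6 − 2 + 53 = 130, so its missing entry is 107 − 130 = -23.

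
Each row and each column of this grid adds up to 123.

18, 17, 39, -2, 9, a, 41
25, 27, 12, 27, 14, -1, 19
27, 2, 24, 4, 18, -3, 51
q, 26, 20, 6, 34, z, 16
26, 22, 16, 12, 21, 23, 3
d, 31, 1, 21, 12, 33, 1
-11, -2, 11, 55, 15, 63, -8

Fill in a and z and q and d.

Row 6 has 31 + 1 + 21 + 12 + 33 + 1 = 99; the blank must be 123 − 99 = 24.
Row 1 has 18 + 17 + 39 − 2 + 9 + 41 = 122; the blank must be 123 − 122 = 1.
Column 6 has 1 − 1 − 3 + 23 + 33 + 63 = 116; the blank must be 123 − 116 = 7.
Row 4 has 26 + 20 + 6 + 34 + 7 + 16 = 109; the blank must be 123 − 109 = 14.

a = 1, z = 7, q = 14, d = 24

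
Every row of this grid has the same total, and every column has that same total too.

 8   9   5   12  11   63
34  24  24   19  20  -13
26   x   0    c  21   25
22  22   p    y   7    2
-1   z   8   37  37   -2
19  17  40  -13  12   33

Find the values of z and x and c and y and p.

Rows 1 and 2 both sum to 108, so that's the common total.
Column 3: 5 + 24 + 0 + 8 + 40 = 77, so its missing entry is 108 − 77 = 31.
Row 4: 22 + 22 + 31 + 7 + 2 = 84, so its missing entry is 108 − 84 = 24.
Column 4: 12 + 19 + 24 + 37 − 13 = 79, so its missing entry is 108 − 79 = 29.
Row 3: 26 + 0 + 29 + 21 + 25 = 101, so its missing entry is 108 − 101 = 7.
Row 5: -1 + 8 + 37 + 37 − 2 = 79, so its missing entry is 108 − 79 = 29.

z = 29, x = 7, c = 29, y = 24, p = 31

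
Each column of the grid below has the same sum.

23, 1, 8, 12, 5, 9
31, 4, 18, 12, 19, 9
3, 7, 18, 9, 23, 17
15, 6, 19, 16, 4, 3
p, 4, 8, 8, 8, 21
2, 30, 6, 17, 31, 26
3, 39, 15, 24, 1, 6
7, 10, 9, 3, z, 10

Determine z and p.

z = 10, p = 17

Columns 2 and 4 both add up to 101, so every column sums to 101.
Column 5: 5 + 19 + 23 + 4 + 8 + 31 + 1 = 91, so the missing entry is 101 − 91 = 10.
Column 1: 23 + 31 + 3 + 15 + 2 + 3 + 7 = 84, so the missing entry is 101 − 84 = 17.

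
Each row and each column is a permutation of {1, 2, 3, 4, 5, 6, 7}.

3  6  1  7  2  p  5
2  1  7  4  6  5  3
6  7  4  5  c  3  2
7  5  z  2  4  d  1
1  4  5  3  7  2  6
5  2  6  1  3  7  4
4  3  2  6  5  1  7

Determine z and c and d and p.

For row 3, column 5: row 3 already has {2, 3, 4, 5, 6, 7}; that leaves 1.
For row 4, column 3: column 3 already has {1, 2, 4, 5, 6, 7}; that leaves 3.
At (row 4, col 6): row 4 already has {1, 2, 3, 4, 5, 7}, so the value is 6.
At (row 1, col 6): row 1 already has {1, 2, 3, 5, 6, 7}, so the value is 4.

z = 3, c = 1, d = 6, p = 4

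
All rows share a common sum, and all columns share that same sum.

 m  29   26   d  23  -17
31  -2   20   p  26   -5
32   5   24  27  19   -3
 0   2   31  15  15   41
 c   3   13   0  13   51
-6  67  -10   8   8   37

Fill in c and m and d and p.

Rows 3 and 4 both sum to 104, so that's the common total.
Row 5 has 3 + 13 + 0 + 13 + 51 = 80; the blank must be 104 − 80 = 24.
Row 2 has 31 − 2 + 20 + 26 − 5 = 70; the blank must be 104 − 70 = 34.
Column 4 has 34 + 27 + 15 + 0 + 8 = 84; the blank must be 104 − 84 = 20.
Row 1 has 29 + 26 + 20 + 23 − 17 = 81; the blank must be 104 − 81 = 23.

c = 24, m = 23, d = 20, p = 34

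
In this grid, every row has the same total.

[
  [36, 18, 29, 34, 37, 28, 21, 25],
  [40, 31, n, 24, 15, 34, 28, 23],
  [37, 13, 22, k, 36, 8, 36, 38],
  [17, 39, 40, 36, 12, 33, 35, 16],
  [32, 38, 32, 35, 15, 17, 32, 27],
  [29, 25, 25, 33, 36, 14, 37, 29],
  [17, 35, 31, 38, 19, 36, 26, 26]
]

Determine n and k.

The complete rows each total 228.
Row 2 is missing 228 − 195 = 33 (since 40 + 31 + 24 + 15 + 34 + 28 + 23 = 195).
Row 3 is missing 228 − 190 = 38 (since 37 + 13 + 22 + 36 + 8 + 36 + 38 = 190).

n = 33, k = 38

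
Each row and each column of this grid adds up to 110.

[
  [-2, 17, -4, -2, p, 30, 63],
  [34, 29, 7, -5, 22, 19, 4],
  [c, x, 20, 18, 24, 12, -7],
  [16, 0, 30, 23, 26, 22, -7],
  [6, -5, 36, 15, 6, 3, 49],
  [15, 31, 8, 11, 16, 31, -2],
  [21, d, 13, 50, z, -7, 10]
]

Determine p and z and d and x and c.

p = 8, z = 8, d = 15, x = 23, c = 20

Row 1: -2 + 17 − 4 − 2 + 30 + 63 = 102, so its missing entry is 110 − 102 = 8.
Column 1: -2 + 34 + 16 + 6 + 15 + 21 = 90, so its missing entry is 110 − 90 = 20.
Row 3: 20 + 20 + 18 + 24 + 12 − 7 = 87, so its missing entry is 110 − 87 = 23.
Column 2: 17 + 29 + 23 + 0 − 5 + 31 = 95, so its missing entry is 110 − 95 = 15.
Row 7: 21 + 15 + 13 + 50 − 7 + 10 = 102, so its missing entry is 110 − 102 = 8.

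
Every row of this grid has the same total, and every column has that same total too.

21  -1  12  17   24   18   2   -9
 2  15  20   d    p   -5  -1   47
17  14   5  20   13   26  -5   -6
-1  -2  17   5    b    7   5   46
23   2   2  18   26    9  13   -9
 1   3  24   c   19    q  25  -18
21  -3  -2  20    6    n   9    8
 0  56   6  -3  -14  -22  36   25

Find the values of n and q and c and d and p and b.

n = 25, q = 26, c = 4, d = 3, p = 3, b = 7

Rows 1 and 3 both sum to 84, so that's the common total.
Row 4: -1 − 2 + 17 + 5 + 7 + 5 + 46 = 77, so its missing entry is 84 − 77 = 7.
Row 7: 21 − 3 − 2 + 20 + 6 + 9 + 8 = 59, so its missing entry is 84 − 59 = 25.
Column 6: 18 − 5 + 26 + 7 + 9 + 25 − 22 = 58, so its missing entry is 84 − 58 = 26.
Column 5: 24 + 13 + 7 + 26 + 19 + 6 − 14 = 81, so its missing entry is 84 − 81 = 3.
Row 6: 1 + 3 + 24 + 19 + 26 + 25 − 18 = 80, so its missing entry is 84 − 80 = 4.
Row 2: 2 + 15 + 20 + 3 − 5 − 1 + 47 = 81, so its missing entry is 84 − 81 = 3.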